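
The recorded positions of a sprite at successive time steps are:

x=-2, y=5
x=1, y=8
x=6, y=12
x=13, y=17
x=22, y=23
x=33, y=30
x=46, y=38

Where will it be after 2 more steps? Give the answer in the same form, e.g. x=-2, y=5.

x=78, y=57

First differences are (+3,+3), (+5,+4), (+7,+5), (+9,+6), (+11,+7), (+13,+8); their common second difference is (+2,+1) (constant acceleration).
step 7: x=46, y=38 + (+15,+9) → x=61, y=47
step 8: x=61, y=47 + (+17,+10) → x=78, y=57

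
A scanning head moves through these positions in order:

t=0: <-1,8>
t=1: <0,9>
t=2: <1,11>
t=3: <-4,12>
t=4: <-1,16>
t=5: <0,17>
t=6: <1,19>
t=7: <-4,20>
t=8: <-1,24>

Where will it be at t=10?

<1,27>

Step-to-step displacements: <+1,+1>, <+1,+2>, <-5,+1>, <+3,+4>, <+1,+1>, <+1,+2>, <-5,+1>, <+3,+4> — a repeating cycle of length 4.
step 9: apply <+1,+1> → <0,25>
step 10: apply <+1,+2> → <1,27>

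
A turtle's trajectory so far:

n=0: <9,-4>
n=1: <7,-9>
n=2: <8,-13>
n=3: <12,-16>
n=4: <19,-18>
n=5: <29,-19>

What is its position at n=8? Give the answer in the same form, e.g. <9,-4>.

Successive displacements: <-2,-5>, <+1,-4>, <+4,-3>, <+7,-2>, <+10,-1> — each changes by <+3,+1>.
step 6: <29,-19> + <+13,+0> → <42,-19>
step 7: <42,-19> + <+16,+1> → <58,-18>
step 8: <58,-18> + <+19,+2> → <77,-16>

<77,-16>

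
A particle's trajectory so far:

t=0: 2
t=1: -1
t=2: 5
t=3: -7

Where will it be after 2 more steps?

Step-to-step displacements: -3, +6, -12; each is -2× the previous.
step 4: -7 + 24 → 17
step 5: 17 − 48 → -31

-31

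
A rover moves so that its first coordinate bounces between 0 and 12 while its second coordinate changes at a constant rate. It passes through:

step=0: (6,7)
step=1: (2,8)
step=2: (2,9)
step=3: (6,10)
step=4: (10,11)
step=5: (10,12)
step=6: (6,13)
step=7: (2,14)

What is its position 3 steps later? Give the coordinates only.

The first coordinate reflects between 0 and 12, moving 4 per step.
  step 8: 2 → 2
  step 9: 2 → 6
  step 10: 6 → 10
The second coordinate changes by +1 each step: at step 10 it is 17.

(10,17)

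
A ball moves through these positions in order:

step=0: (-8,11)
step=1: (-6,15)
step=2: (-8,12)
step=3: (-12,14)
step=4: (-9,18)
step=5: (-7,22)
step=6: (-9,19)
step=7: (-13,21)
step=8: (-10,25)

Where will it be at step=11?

(-14,28)

The moves between consecutive positions are (+2,+4), (-2,-3), (-4,+2), (+3,+4), (+2,+4), (-2,-3), (-4,+2), (+3,+4); they repeat the 4-cycle [(+2,+4), (-2,-3), (-4,+2), (+3,+4)].
step 9: apply (+2,+4) → (-8,29)
step 10: apply (-2,-3) → (-10,26)
step 11: apply (-4,+2) → (-14,28)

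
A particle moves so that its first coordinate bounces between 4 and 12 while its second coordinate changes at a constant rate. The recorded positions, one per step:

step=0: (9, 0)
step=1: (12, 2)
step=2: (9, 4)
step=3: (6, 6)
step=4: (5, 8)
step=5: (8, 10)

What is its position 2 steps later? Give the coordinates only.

The first coordinate reflects between 4 and 12, moving 3 per step.
  step 6: 8 → 11
  step 7: 11 → 10
The second coordinate changes by +2 each step: at step 7 it is 14.

(10, 14)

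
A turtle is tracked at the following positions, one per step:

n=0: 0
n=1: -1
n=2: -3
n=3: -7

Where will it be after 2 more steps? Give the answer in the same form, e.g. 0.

Consecutive displacements -1, -2, -4 scale by a factor of 2 each step.
step 4: -7 − 8 → -15
step 5: -15 − 16 → -31

-31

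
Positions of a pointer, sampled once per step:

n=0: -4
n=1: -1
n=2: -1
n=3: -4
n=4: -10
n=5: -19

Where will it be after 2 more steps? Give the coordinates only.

Taking differences between consecutive positions: +3, +0, -3, -6, -9. These grow by -3 each step.
step 6: -19 − 12 → -31
step 7: -31 − 15 → -46

-46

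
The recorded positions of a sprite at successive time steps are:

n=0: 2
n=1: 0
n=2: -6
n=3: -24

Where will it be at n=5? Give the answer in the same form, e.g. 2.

Step-to-step displacements: -2, -6, -18; each is 3× the previous.
step 4: -24 − 54 → -78
step 5: -78 − 162 → -240

-240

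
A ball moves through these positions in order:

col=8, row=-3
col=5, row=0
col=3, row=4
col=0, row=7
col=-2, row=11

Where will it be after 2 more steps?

Differencing gives (-3, +3), (-2, +4), (-3, +3), (-2, +4). This is the pattern (-3, +3), (-2, +4) repeated.
step 5: apply (-3, +3) → col=-5, row=14
step 6: apply (-2, +4) → col=-7, row=18

col=-7, row=18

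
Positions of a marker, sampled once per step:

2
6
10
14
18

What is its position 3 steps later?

30

The position changes by +4 every step.
step 5: 18 + 4 → 22
step 6: 22 + 4 → 26
step 7: 26 + 4 → 30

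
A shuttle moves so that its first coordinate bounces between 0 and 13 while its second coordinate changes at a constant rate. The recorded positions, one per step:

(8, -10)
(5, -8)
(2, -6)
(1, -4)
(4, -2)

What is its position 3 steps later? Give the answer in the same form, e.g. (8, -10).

(13, 4)

The first coordinate reflects between 0 and 13, moving 3 per step.
  step 5: 4 → 7
  step 6: 7 → 10
  step 7: 10 → 13
The second coordinate changes by +2 each step: at step 7 it is 4.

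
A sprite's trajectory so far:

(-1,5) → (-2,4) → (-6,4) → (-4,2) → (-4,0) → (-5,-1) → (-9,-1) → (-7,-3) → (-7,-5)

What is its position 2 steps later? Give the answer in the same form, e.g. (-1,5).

(-12,-6)

The moves between consecutive positions are (-1,-1), (-4,+0), (+2,-2), (+0,-2), (-1,-1), (-4,+0), (+2,-2), (+0,-2); they repeat the 4-cycle [(-1,-1), (-4,+0), (+2,-2), (+0,-2)].
step 9: apply (-1,-1) → (-8,-6)
step 10: apply (-4,+0) → (-12,-6)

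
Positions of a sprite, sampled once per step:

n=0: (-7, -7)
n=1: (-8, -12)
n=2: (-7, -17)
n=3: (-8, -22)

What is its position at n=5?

(-8, -32)

The first coordinate repeats the cycle [-7, -8] with period 2; step 5 mod 2 = 1, giving -8.
The second coordinate changes by -5 each step, so at step 5 it is -7 + 5·(-5) = -32.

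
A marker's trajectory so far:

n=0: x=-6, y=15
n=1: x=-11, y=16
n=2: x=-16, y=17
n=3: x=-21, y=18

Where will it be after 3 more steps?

x=-36, y=21

Constant displacement of (-5,+1) per step.
step 4: x=-21, y=18 + (-5,+1) → x=-26, y=19
step 5: x=-26, y=19 + (-5,+1) → x=-31, y=20
step 6: x=-31, y=20 + (-5,+1) → x=-36, y=21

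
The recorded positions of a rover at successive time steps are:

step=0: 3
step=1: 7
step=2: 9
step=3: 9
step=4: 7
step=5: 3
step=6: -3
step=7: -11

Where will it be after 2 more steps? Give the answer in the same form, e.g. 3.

Taking differences between consecutive positions: +4, +2, +0, -2, -4, -6, -8. These grow by -2 each step.
step 8: -11 − 10 → -21
step 9: -21 − 12 → -33

-33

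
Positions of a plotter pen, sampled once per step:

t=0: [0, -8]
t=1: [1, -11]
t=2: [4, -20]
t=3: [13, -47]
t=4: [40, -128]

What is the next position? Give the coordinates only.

The jumps are [+1, -3], [+3, -9], [+9, -27], [+27, -81] — a geometric progression with ratio 3.
step 5: [40, -128] + [+81, -243] → [121, -371]

[121, -371]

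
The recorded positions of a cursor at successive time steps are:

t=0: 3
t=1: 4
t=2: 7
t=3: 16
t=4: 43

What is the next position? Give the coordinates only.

The jumps are +1, +3, +9, +27 — a geometric progression with ratio 3.
step 5: 43 + 81 → 124

124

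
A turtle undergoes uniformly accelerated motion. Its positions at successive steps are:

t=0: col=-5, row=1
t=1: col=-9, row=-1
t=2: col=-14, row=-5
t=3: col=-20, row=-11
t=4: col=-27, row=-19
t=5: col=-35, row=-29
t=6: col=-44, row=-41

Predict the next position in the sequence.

Taking differences between consecutive positions: (-4,-2), (-5,-4), (-6,-6), (-7,-8), (-8,-10), (-9,-12). These grow by (-1,-2) each step.
step 7: col=-44, row=-41 + (-10,-14) → col=-54, row=-55

col=-54, row=-55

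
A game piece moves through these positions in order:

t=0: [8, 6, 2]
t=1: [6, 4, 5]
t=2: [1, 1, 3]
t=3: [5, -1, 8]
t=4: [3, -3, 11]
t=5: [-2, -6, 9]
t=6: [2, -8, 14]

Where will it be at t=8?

[-5, -13, 15]

The moves between consecutive positions are [-2, -2, +3], [-5, -3, -2], [+4, -2, +5], [-2, -2, +3], [-5, -3, -2], [+4, -2, +5]; they repeat the 3-cycle [[-2, -2, +3], [-5, -3, -2], [+4, -2, +5]].
step 7: apply [-2, -2, +3] → [0, -10, 17]
step 8: apply [-5, -3, -2] → [-5, -13, 15]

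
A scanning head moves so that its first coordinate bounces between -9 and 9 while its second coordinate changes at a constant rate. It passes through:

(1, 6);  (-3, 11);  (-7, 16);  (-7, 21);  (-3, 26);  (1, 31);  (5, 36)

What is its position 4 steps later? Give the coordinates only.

The first coordinate reflects between -9 and 9, moving 4 per step.
  step 7: 5 → 9
  step 8: 9 → 5
  step 9: 5 → 1
  step 10: 1 → -3
The second coordinate changes by +5 each step: at step 10 it is 56.

(-3, 56)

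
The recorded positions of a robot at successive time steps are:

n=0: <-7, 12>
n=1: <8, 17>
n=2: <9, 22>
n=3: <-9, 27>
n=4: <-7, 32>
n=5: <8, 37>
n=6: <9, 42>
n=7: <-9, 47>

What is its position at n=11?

<-9, 67>

The first coordinate repeats the cycle [-7, 8, 9, -9] with period 4; step 11 mod 4 = 3, giving -9.
The second coordinate changes by +5 each step, so at step 11 it is 12 + 11·(5) = 67.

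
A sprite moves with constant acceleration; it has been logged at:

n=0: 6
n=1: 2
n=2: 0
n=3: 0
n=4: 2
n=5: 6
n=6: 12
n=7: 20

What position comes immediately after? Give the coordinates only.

Successive displacements: -4, -2, +0, +2, +4, +6, +8 — each changes by +2.
step 8: 20 + 10 → 30

30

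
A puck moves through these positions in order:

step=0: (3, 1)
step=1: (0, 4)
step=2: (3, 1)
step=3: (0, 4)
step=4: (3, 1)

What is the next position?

Step-to-step displacements: (-3, +3), (+3, -3), (-3, +3), (+3, -3); each is -1× the previous.
step 5: (3, 1) + (-3, +3) → (0, 4)

(0, 4)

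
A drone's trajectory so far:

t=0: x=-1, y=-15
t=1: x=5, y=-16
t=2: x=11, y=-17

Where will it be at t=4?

x=23, y=-19

Each step adds (+6,-1) to the position.
step 3: x=11, y=-17 + (+6,-1) → x=17, y=-18
step 4: x=17, y=-18 + (+6,-1) → x=23, y=-19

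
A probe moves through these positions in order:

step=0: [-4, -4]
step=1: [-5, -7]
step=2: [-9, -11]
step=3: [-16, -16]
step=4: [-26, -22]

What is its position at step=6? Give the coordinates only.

[-55, -37]

Successive displacements: [-1, -3], [-4, -4], [-7, -5], [-10, -6] — each changes by [-3, -1].
step 5: [-26, -22] + [-13, -7] → [-39, -29]
step 6: [-39, -29] + [-16, -8] → [-55, -37]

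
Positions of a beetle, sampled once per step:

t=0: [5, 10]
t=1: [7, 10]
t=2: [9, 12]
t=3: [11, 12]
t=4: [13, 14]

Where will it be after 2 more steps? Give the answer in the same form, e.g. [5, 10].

[17, 16]

Step-to-step displacements: [+2, +0], [+2, +2], [+2, +0], [+2, +2] — a repeating cycle of length 2.
step 5: apply [+2, +0] → [15, 14]
step 6: apply [+2, +2] → [17, 16]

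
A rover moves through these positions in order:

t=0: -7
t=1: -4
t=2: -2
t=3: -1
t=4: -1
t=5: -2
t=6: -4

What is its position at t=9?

First differences are +3, +2, +1, +0, -1, -2; their common second difference is -1 (constant acceleration).
step 7: -4 − 3 → -7
step 8: -7 − 4 → -11
step 9: -11 − 5 → -16

-16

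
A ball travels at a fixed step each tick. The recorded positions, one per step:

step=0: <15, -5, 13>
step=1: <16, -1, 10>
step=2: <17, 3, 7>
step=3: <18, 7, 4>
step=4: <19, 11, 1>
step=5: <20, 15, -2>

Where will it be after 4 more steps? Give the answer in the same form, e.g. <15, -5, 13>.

<24, 31, -14>

Each step adds <+1, +4, -3> to the position.
step 6: <20, 15, -2> + <+1, +4, -3> → <21, 19, -5>
step 7: <21, 19, -5> + <+1, +4, -3> → <22, 23, -8>
step 8: <22, 23, -8> + <+1, +4, -3> → <23, 27, -11>
step 9: <23, 27, -11> + <+1, +4, -3> → <24, 31, -14>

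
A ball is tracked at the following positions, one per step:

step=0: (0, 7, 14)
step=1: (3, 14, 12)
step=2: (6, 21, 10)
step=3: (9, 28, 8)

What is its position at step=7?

Each step adds (+3, +7, -2) to the position.
step 4: (9, 28, 8) + (+3, +7, -2) → (12, 35, 6)
step 5: (12, 35, 6) + (+3, +7, -2) → (15, 42, 4)
step 6: (15, 42, 4) + (+3, +7, -2) → (18, 49, 2)
step 7: (18, 49, 2) + (+3, +7, -2) → (21, 56, 0)

(21, 56, 0)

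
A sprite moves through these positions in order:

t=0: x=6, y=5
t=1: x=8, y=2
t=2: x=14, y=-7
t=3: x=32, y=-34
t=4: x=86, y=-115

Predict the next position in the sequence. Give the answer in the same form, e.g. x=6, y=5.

Step-to-step displacements: (+2,-3), (+6,-9), (+18,-27), (+54,-81); each is 3× the previous.
step 5: x=86, y=-115 + (+162,-243) → x=248, y=-358

x=248, y=-358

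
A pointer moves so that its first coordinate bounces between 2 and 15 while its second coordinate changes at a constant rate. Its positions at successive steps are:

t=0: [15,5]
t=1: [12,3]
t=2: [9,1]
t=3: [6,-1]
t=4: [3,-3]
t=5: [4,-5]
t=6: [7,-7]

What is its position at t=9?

[14,-13]

The first coordinate reflects between 2 and 15, moving 3 per step.
  step 7: 7 → 10
  step 8: 10 → 13
  step 9: 13 → 14
The second coordinate changes by -2 each step: at step 9 it is -13.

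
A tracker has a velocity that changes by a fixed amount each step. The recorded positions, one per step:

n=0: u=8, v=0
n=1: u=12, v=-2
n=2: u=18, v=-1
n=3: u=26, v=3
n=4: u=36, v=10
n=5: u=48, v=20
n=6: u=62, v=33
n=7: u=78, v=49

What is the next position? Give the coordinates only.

u=96, v=68

First differences are (+4, -2), (+6, +1), (+8, +4), (+10, +7), (+12, +10), (+14, +13), (+16, +16); their common second difference is (+2, +3) (constant acceleration).
step 8: u=78, v=49 + (+18, +19) → u=96, v=68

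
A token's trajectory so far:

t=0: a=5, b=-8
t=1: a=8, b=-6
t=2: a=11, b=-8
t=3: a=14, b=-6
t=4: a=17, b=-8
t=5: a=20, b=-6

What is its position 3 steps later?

A: linear, +3 per step → 29 at step 8.
B: cycles through -8, -6 every 2 steps. Step 8 lands at position 0 of the cycle → -8.

a=29, b=-8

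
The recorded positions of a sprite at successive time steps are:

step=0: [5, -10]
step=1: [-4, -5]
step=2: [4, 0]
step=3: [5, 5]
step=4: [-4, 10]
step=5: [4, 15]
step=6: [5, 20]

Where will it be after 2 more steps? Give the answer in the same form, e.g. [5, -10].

[4, 30]

First: cycles through 5, -4, 4 every 3 steps. Step 8 lands at position 2 of the cycle → 4.
Second: linear, +5 per step → 30 at step 8.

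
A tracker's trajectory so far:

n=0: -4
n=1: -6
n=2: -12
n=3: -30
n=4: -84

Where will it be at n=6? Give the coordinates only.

Consecutive displacements -2, -6, -18, -54 scale by a factor of 3 each step.
step 5: -84 − 162 → -246
step 6: -246 − 486 → -732

-732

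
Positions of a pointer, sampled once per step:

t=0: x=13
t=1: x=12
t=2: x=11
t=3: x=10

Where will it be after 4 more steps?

The position changes by -1 every step.
step 4: 10 − 1 → x=9
step 5: 9 − 1 → x=8
step 6: 8 − 1 → x=7
step 7: 7 − 1 → x=6

x=6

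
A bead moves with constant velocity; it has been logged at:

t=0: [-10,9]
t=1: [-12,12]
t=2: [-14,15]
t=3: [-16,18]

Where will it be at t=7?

[-24,30]

Each step adds [-2,+3] to the position.
step 4: [-16,18] + [-2,+3] → [-18,21]
step 5: [-18,21] + [-2,+3] → [-20,24]
step 6: [-20,24] + [-2,+3] → [-22,27]
step 7: [-22,27] + [-2,+3] → [-24,30]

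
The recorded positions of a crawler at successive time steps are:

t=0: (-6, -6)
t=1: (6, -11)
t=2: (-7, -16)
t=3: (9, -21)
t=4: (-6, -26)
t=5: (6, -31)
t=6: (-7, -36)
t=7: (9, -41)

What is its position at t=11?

(9, -61)

First: cycles through -6, 6, -7, 9 every 4 steps. Step 11 lands at position 3 of the cycle → 9.
Second: linear, -5 per step → -61 at step 11.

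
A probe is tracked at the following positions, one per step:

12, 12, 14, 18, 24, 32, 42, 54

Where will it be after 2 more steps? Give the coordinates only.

Successive displacements: +0, +2, +4, +6, +8, +10, +12 — each changes by +2.
step 8: 54 + 14 → 68
step 9: 68 + 16 → 84

84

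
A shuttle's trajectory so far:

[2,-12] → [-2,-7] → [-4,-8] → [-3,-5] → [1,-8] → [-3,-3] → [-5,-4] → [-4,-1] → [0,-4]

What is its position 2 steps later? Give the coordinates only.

Step-to-step displacements: [-4,+5], [-2,-1], [+1,+3], [+4,-3], [-4,+5], [-2,-1], [+1,+3], [+4,-3] — a repeating cycle of length 4.
step 9: apply [-4,+5] → [-4,1]
step 10: apply [-2,-1] → [-6,0]

[-6,0]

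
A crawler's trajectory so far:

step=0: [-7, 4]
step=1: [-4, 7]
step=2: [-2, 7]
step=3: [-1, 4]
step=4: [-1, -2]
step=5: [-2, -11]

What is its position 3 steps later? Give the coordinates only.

First differences are [+3, +3], [+2, +0], [+1, -3], [+0, -6], [-1, -9]; their common second difference is [-1, -3] (constant acceleration).
step 6: [-2, -11] + [-2, -12] → [-4, -23]
step 7: [-4, -23] + [-3, -15] → [-7, -38]
step 8: [-7, -38] + [-4, -18] → [-11, -56]

[-11, -56]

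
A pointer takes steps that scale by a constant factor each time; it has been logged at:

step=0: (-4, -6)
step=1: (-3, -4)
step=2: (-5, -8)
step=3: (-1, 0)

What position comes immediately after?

Step-to-step displacements: (+1, +2), (-2, -4), (+4, +8); each is -2× the previous.
step 4: (-1, 0) + (-8, -16) → (-9, -16)

(-9, -16)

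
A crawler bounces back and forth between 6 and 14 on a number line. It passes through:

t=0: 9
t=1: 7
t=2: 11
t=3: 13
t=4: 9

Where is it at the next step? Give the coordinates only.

7

The value reflects between 6 and 14, moving 4 per step.
  step 5: 9 → 7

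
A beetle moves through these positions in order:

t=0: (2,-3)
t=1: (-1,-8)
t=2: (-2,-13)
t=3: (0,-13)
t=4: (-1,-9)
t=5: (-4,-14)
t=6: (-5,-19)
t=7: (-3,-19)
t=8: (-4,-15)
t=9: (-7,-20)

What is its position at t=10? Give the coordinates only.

(-8,-25)

Step-to-step displacements: (-3,-5), (-1,-5), (+2,+0), (-1,+4), (-3,-5), (-1,-5), (+2,+0), (-1,+4), (-3,-5) — a repeating cycle of length 4.
step 10: apply (-1,-5) → (-8,-25)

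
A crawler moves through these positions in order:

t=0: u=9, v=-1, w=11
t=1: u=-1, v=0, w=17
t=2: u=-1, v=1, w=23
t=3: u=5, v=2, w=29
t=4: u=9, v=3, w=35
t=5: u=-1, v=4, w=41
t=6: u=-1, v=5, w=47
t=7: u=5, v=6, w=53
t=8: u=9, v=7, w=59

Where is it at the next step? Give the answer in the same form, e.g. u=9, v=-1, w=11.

u=-1, v=8, w=65

U: cycles through 9, -1, -1, 5 every 4 steps. Step 9 lands at position 1 of the cycle → -1.
V: linear, +1 per step → 8 at step 9.
W: linear, +6 per step → 65 at step 9.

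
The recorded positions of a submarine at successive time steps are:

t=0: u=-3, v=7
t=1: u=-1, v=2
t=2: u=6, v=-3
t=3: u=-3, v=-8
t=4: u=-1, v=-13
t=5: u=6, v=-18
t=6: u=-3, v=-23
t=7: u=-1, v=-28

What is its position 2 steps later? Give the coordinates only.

The u coordinate repeats the cycle [-3, -1, 6] with period 3; step 9 mod 3 = 0, giving -3.
The v coordinate changes by -5 each step, so at step 9 it is 7 + 9·(-5) = -38.

u=-3, v=-38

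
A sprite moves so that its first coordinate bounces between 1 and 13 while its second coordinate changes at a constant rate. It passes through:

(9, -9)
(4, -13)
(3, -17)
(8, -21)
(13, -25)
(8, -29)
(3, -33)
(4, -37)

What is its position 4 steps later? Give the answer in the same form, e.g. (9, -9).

The first coordinate reflects between 1 and 13, moving 5 per step.
  step 8: 4 → 9
  step 9: 9 → 12
  step 10: 12 → 7
  step 11: 7 → 2
The second coordinate changes by -4 each step: at step 11 it is -53.

(2, -53)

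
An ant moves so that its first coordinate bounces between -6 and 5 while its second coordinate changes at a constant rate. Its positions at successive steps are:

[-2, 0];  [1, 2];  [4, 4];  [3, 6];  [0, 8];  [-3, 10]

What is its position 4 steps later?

The first coordinate reflects between -6 and 5, moving 3 per step.
  step 6: -3 → -6
  step 7: -6 → -3
  step 8: -3 → 0
  step 9: 0 → 3
The second coordinate changes by +2 each step: at step 9 it is 18.

[3, 18]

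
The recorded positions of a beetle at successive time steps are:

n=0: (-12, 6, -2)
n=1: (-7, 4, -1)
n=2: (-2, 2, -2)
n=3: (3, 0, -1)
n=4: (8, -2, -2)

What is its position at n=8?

(28, -10, -2)

The first coordinate changes by +5 each step, so at step 8 it is -12 + 8·(5) = 28.
The second coordinate changes by -2 each step, so at step 8 it is 6 + 8·(-2) = -10.
The third coordinate repeats the cycle [-2, -1] with period 2; step 8 mod 2 = 0, giving -2.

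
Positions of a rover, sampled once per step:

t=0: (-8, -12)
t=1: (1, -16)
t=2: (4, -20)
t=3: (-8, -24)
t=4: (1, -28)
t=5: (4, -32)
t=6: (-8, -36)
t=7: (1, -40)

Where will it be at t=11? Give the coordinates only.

First: cycles through -8, 1, 4 every 3 steps. Step 11 lands at position 2 of the cycle → 4.
Second: linear, -4 per step → -56 at step 11.

(4, -56)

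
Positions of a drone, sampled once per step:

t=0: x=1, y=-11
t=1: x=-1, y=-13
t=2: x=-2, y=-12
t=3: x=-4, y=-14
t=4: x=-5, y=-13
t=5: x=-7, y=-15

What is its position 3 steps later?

x=-11, y=-15

The moves between consecutive positions are (-2, -2), (-1, +1), (-2, -2), (-1, +1), (-2, -2); they repeat the 2-cycle [(-2, -2), (-1, +1)].
step 6: apply (-1, +1) → x=-8, y=-14
step 7: apply (-2, -2) → x=-10, y=-16
step 8: apply (-1, +1) → x=-11, y=-15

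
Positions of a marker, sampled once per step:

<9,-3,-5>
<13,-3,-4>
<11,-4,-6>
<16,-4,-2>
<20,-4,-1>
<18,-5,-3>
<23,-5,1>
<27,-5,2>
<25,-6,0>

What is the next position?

<30,-6,4>

Step-to-step displacements: <+4,+0,+1>, <-2,-1,-2>, <+5,+0,+4>, <+4,+0,+1>, <-2,-1,-2>, <+5,+0,+4>, <+4,+0,+1>, <-2,-1,-2> — a repeating cycle of length 3.
step 9: apply <+5,+0,+4> → <30,-6,4>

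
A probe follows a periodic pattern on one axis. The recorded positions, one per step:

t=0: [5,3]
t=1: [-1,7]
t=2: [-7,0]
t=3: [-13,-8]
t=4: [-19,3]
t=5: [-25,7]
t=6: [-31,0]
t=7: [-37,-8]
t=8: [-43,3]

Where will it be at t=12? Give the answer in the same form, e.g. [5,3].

[-67,3]

First: linear, -6 per step → -67 at step 12.
Second: cycles through 3, 7, 0, -8 every 4 steps. Step 12 lands at position 0 of the cycle → 3.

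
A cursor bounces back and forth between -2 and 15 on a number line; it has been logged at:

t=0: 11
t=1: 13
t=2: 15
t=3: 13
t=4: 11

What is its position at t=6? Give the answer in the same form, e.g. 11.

7

The value travels 2 per step and bounces off the walls at -2 and 15.
  step 5: 11 → 9
  step 6: 9 → 7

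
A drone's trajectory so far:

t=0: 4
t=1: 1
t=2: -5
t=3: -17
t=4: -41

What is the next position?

The jumps are -3, -6, -12, -24 — a geometric progression with ratio 2.
step 5: -41 − 48 → -89

-89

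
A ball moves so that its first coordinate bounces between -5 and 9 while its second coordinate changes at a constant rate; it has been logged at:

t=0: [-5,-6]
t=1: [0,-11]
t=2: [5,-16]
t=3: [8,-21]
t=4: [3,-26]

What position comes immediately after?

[-2,-31]

The first coordinate reflects between -5 and 9, moving 5 per step.
  step 5: 3 → -2
The second coordinate changes by -5 each step: at step 5 it is -31.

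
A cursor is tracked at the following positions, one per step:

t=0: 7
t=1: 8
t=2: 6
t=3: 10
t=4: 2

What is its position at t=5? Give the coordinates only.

18

Step-to-step displacements: +1, -2, +4, -8; each is -2× the previous.
step 5: 2 + 16 → 18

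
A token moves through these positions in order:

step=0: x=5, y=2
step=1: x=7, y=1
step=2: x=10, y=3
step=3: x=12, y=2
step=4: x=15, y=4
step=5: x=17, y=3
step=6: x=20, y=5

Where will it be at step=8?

The moves between consecutive positions are (+2,-1), (+3,+2), (+2,-1), (+3,+2), (+2,-1), (+3,+2); they repeat the 2-cycle [(+2,-1), (+3,+2)].
step 7: apply (+2,-1) → x=22, y=4
step 8: apply (+3,+2) → x=25, y=6

x=25, y=6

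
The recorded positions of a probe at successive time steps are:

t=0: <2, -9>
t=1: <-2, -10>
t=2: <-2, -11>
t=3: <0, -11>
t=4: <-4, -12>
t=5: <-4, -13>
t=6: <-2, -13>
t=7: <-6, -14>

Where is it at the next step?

Differencing gives <-4, -1>, <+0, -1>, <+2, +0>, <-4, -1>, <+0, -1>, <+2, +0>, <-4, -1>. This is the pattern <-4, -1>, <+0, -1>, <+2, +0> repeated.
step 8: apply <+0, -1> → <-6, -15>

<-6, -15>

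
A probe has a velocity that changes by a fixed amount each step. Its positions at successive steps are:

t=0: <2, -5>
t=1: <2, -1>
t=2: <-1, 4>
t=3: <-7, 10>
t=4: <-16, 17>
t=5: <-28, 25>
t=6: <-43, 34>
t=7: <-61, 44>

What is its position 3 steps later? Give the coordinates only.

Successive displacements: <+0, +4>, <-3, +5>, <-6, +6>, <-9, +7>, <-12, +8>, <-15, +9>, <-18, +10> — each changes by <-3, +1>.
step 8: <-61, 44> + <-21, +11> → <-82, 55>
step 9: <-82, 55> + <-24, +12> → <-106, 67>
step 10: <-106, 67> + <-27, +13> → <-133, 80>

<-133, 80>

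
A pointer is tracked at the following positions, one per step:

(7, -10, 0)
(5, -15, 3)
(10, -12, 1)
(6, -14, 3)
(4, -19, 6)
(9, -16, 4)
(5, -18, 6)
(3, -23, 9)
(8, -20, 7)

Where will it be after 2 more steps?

Differencing gives (-2, -5, +3), (+5, +3, -2), (-4, -2, +2), (-2, -5, +3), (+5, +3, -2), (-4, -2, +2), (-2, -5, +3), (+5, +3, -2). This is the pattern (-2, -5, +3), (+5, +3, -2), (-4, -2, +2) repeated.
step 9: apply (-4, -2, +2) → (4, -22, 9)
step 10: apply (-2, -5, +3) → (2, -27, 12)

(2, -27, 12)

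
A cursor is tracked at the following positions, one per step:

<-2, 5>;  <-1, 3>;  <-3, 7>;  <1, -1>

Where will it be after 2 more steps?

<9, -17>

The jumps are <+1, -2>, <-2, +4>, <+4, -8> — a geometric progression with ratio -2.
step 4: <1, -1> + <-8, +16> → <-7, 15>
step 5: <-7, 15> + <+16, -32> → <9, -17>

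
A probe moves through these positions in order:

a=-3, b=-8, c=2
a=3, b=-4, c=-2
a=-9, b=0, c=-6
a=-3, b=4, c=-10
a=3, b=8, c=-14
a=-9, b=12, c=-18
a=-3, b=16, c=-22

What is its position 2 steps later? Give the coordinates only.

A: cycles through -3, 3, -9 every 3 steps. Step 8 lands at position 2 of the cycle → -9.
B: linear, +4 per step → 24 at step 8.
C: linear, -4 per step → -30 at step 8.

a=-9, b=24, c=-30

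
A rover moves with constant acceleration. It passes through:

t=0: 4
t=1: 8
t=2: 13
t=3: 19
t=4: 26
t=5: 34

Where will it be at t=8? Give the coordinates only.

Successive displacements: +4, +5, +6, +7, +8 — each changes by +1.
step 6: 34 + 9 → 43
step 7: 43 + 10 → 53
step 8: 53 + 11 → 64

64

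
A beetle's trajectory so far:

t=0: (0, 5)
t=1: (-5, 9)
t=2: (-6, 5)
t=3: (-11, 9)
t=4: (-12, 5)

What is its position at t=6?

(-18, 5)

The moves between consecutive positions are (-5, +4), (-1, -4), (-5, +4), (-1, -4); they repeat the 2-cycle [(-5, +4), (-1, -4)].
step 5: apply (-5, +4) → (-17, 9)
step 6: apply (-1, -4) → (-18, 5)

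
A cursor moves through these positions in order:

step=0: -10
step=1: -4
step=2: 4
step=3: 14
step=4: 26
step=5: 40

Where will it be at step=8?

First differences are +6, +8, +10, +12, +14; their common second difference is +2 (constant acceleration).
step 6: 40 + 16 → 56
step 7: 56 + 18 → 74
step 8: 74 + 20 → 94

94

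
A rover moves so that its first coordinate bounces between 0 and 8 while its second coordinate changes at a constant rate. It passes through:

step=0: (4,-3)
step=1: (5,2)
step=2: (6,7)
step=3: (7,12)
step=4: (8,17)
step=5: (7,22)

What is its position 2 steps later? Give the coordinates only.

The first coordinate reflects between 0 and 8, moving 1 per step.
  step 6: 7 → 6
  step 7: 6 → 5
The second coordinate changes by +5 each step: at step 7 it is 32.

(5,32)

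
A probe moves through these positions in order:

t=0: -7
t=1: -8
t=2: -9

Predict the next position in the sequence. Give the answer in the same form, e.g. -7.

-10

The position changes by -1 every step.
step 3: -9 − 1 → -10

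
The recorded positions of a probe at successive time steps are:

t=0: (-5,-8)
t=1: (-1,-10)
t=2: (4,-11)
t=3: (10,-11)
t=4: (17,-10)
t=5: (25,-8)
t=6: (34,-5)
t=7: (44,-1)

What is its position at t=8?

(55,4)

First differences are (+4,-2), (+5,-1), (+6,+0), (+7,+1), (+8,+2), (+9,+3), (+10,+4); their common second difference is (+1,+1) (constant acceleration).
step 8: (44,-1) + (+11,+5) → (55,4)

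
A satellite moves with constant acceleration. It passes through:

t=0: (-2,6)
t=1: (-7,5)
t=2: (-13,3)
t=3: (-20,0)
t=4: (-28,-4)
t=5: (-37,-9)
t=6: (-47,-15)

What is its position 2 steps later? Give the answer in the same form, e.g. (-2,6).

(-70,-30)

First differences are (-5,-1), (-6,-2), (-7,-3), (-8,-4), (-9,-5), (-10,-6); their common second difference is (-1,-1) (constant acceleration).
step 7: (-47,-15) + (-11,-7) → (-58,-22)
step 8: (-58,-22) + (-12,-8) → (-70,-30)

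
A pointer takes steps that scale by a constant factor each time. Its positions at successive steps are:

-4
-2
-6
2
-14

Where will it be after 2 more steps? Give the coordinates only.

-46

The jumps are +2, -4, +8, -16 — a geometric progression with ratio -2.
step 5: -14 + 32 → 18
step 6: 18 − 64 → -46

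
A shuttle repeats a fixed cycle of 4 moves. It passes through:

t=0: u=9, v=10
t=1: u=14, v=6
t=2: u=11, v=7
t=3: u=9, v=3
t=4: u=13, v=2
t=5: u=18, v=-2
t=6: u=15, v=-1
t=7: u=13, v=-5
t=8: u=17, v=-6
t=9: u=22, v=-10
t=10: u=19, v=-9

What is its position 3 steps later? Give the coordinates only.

The moves between consecutive positions are (+5, -4), (-3, +1), (-2, -4), (+4, -1), (+5, -4), (-3, +1), (-2, -4), (+4, -1), (+5, -4), (-3, +1); they repeat the 4-cycle [(+5, -4), (-3, +1), (-2, -4), (+4, -1)].
step 11: apply (-2, -4) → u=17, v=-13
step 12: apply (+4, -1) → u=21, v=-14
step 13: apply (+5, -4) → u=26, v=-18

u=26, v=-18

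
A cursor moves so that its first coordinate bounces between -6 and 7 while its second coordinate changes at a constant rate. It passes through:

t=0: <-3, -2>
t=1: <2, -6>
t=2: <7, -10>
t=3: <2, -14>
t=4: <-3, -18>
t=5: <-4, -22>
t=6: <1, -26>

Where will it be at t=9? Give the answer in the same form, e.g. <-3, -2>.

The first coordinate reflects between -6 and 7, moving 5 per step.
  step 7: 1 → 6
  step 8: 6 → 3
  step 9: 3 → -2
The second coordinate changes by -4 each step: at step 9 it is -38.

<-2, -38>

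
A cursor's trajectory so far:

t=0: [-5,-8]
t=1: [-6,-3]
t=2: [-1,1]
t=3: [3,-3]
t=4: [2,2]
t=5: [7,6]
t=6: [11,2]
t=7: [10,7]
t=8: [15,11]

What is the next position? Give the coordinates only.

[19,7]

Step-to-step displacements: [-1,+5], [+5,+4], [+4,-4], [-1,+5], [+5,+4], [+4,-4], [-1,+5], [+5,+4] — a repeating cycle of length 3.
step 9: apply [+4,-4] → [19,7]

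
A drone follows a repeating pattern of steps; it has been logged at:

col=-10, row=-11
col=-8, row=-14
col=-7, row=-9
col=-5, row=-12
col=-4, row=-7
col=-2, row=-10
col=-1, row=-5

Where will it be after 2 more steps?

The moves between consecutive positions are (+2,-3), (+1,+5), (+2,-3), (+1,+5), (+2,-3), (+1,+5); they repeat the 2-cycle [(+2,-3), (+1,+5)].
step 7: apply (+2,-3) → col=1, row=-8
step 8: apply (+1,+5) → col=2, row=-3

col=2, row=-3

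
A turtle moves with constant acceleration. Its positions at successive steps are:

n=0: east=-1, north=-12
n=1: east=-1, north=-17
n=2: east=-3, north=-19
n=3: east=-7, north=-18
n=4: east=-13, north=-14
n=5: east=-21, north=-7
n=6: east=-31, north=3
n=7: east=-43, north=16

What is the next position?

east=-57, north=32

First differences are (+0, -5), (-2, -2), (-4, +1), (-6, +4), (-8, +7), (-10, +10), (-12, +13); their common second difference is (-2, +3) (constant acceleration).
step 8: east=-43, north=16 + (-14, +16) → east=-57, north=32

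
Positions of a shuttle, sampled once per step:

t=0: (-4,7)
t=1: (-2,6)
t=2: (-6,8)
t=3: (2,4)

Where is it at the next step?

(-14,12)

Step-to-step displacements: (+2,-1), (-4,+2), (+8,-4); each is -2× the previous.
step 4: (2,4) + (-16,+8) → (-14,12)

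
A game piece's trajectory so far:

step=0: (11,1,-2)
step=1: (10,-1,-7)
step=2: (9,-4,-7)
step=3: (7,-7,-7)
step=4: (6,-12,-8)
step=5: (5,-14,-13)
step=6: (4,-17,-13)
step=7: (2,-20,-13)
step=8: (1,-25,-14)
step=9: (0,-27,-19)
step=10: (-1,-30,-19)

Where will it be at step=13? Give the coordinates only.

Differencing gives (-1,-2,-5), (-1,-3,+0), (-2,-3,+0), (-1,-5,-1), (-1,-2,-5), (-1,-3,+0), (-2,-3,+0), (-1,-5,-1), (-1,-2,-5), (-1,-3,+0). This is the pattern (-1,-2,-5), (-1,-3,+0), (-2,-3,+0), (-1,-5,-1) repeated.
step 11: apply (-2,-3,+0) → (-3,-33,-19)
step 12: apply (-1,-5,-1) → (-4,-38,-20)
step 13: apply (-1,-2,-5) → (-5,-40,-25)

(-5,-40,-25)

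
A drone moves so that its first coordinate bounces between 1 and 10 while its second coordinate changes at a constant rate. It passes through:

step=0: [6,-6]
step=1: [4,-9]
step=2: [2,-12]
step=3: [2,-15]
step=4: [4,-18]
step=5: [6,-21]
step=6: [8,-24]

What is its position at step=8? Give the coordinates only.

The first coordinate travels 2 per step and bounces off the walls at 1 and 10.
  step 7: 8 → 10
  step 8: 10 → 8
The second coordinate changes by -3 each step: at step 8 it is -30.

[8,-30]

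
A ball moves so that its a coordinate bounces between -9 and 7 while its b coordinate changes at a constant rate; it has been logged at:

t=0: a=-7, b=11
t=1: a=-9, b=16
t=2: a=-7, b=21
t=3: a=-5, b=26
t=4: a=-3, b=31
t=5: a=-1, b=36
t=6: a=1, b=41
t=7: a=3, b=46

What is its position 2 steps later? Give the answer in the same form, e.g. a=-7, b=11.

a=7, b=56

The a coordinate reflects between -9 and 7, moving 2 per step.
  step 8: 3 → 5
  step 9: 5 → 7
The b coordinate changes by +5 each step: at step 9 it is 56.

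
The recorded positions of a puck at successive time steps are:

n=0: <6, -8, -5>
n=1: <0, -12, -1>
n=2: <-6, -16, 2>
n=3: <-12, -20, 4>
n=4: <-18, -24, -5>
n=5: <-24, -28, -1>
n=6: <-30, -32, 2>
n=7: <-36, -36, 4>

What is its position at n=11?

<-60, -52, 4>

First: linear, -6 per step → -60 at step 11.
Second: linear, -4 per step → -52 at step 11.
Third: cycles through -5, -1, 2, 4 every 4 steps. Step 11 lands at position 3 of the cycle → 4.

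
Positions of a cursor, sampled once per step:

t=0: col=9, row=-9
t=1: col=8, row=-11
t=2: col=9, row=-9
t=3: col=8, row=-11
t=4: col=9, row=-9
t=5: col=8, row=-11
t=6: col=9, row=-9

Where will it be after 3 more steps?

The moves between consecutive positions are (-1,-2), (+1,+2), (-1,-2), (+1,+2), (-1,-2), (+1,+2); they repeat the 2-cycle [(-1,-2), (+1,+2)].
step 7: apply (-1,-2) → col=8, row=-11
step 8: apply (+1,+2) → col=9, row=-9
step 9: apply (-1,-2) → col=8, row=-11

col=8, row=-11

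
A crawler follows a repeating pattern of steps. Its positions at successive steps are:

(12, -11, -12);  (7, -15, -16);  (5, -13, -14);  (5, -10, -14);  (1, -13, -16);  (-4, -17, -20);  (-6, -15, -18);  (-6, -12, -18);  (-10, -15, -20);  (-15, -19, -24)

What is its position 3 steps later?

(-21, -17, -24)

Step-to-step displacements: (-5, -4, -4), (-2, +2, +2), (+0, +3, +0), (-4, -3, -2), (-5, -4, -4), (-2, +2, +2), (+0, +3, +0), (-4, -3, -2), (-5, -4, -4) — a repeating cycle of length 4.
step 10: apply (-2, +2, +2) → (-17, -17, -22)
step 11: apply (+0, +3, +0) → (-17, -14, -22)
step 12: apply (-4, -3, -2) → (-21, -17, -24)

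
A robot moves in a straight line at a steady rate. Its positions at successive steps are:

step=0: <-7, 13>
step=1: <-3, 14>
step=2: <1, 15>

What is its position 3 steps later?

<13, 18>

Constant displacement of <+4, +1> per step.
step 3: <1, 15> + <+4, +1> → <5, 16>
step 4: <5, 16> + <+4, +1> → <9, 17>
step 5: <9, 17> + <+4, +1> → <13, 18>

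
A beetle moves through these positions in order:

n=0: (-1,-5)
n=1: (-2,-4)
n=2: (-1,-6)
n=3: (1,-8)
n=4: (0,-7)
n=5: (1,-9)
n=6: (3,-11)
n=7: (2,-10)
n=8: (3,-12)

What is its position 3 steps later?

The moves between consecutive positions are (-1,+1), (+1,-2), (+2,-2), (-1,+1), (+1,-2), (+2,-2), (-1,+1), (+1,-2); they repeat the 3-cycle [(-1,+1), (+1,-2), (+2,-2)].
step 9: apply (+2,-2) → (5,-14)
step 10: apply (-1,+1) → (4,-13)
step 11: apply (+1,-2) → (5,-15)

(5,-15)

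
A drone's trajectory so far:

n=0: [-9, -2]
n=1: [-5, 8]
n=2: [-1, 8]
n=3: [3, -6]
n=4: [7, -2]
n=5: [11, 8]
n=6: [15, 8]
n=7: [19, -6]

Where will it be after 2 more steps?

The first coordinate changes by +4 each step, so at step 9 it is -9 + 9·(4) = 27.
The second coordinate repeats the cycle [-2, 8, 8, -6] with period 4; step 9 mod 4 = 1, giving 8.

[27, 8]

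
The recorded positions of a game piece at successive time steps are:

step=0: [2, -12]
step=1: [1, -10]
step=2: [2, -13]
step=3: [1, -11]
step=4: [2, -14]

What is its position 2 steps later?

The moves between consecutive positions are [-1, +2], [+1, -3], [-1, +2], [+1, -3]; they repeat the 2-cycle [[-1, +2], [+1, -3]].
step 5: apply [-1, +2] → [1, -12]
step 6: apply [+1, -3] → [2, -15]

[2, -15]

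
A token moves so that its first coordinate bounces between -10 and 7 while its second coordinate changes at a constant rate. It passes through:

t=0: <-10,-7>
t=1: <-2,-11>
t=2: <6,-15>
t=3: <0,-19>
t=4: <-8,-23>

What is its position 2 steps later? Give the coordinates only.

The first coordinate travels 8 per step and bounces off the walls at -10 and 7.
  step 5: -8 → -4
  step 6: -4 → 4
The second coordinate changes by -4 each step: at step 6 it is -31.

<4,-31>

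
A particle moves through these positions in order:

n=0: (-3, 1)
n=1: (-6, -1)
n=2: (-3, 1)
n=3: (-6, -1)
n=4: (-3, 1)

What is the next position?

Step-to-step displacements: (-3, -2), (+3, +2), (-3, -2), (+3, +2); each is -1× the previous.
step 5: (-3, 1) + (-3, -2) → (-6, -1)

(-6, -1)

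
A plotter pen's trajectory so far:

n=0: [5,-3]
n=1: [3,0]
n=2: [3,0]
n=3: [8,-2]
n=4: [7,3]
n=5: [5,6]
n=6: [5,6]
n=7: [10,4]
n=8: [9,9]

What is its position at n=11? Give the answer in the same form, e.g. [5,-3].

[12,10]

Step-to-step displacements: [-2,+3], [+0,+0], [+5,-2], [-1,+5], [-2,+3], [+0,+0], [+5,-2], [-1,+5] — a repeating cycle of length 4.
step 9: apply [-2,+3] → [7,12]
step 10: apply [+0,+0] → [7,12]
step 11: apply [+5,-2] → [12,10]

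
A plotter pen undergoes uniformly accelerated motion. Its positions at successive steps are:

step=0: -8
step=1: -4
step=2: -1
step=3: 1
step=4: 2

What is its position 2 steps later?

Taking differences between consecutive positions: +4, +3, +2, +1. These grow by -1 each step.
step 5: 2 + 0 → 2
step 6: 2 − 1 → 1

1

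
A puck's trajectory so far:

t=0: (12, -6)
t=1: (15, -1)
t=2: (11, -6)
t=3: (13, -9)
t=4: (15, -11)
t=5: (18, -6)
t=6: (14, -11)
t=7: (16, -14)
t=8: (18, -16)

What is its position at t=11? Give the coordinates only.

The moves between consecutive positions are (+3, +5), (-4, -5), (+2, -3), (+2, -2), (+3, +5), (-4, -5), (+2, -3), (+2, -2); they repeat the 4-cycle [(+3, +5), (-4, -5), (+2, -3), (+2, -2)].
step 9: apply (+3, +5) → (21, -11)
step 10: apply (-4, -5) → (17, -16)
step 11: apply (+2, -3) → (19, -19)

(19, -19)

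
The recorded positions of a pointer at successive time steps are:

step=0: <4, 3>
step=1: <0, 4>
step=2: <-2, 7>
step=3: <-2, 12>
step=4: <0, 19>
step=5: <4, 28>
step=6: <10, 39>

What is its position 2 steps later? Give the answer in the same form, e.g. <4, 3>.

<28, 67>

Taking differences between consecutive positions: <-4, +1>, <-2, +3>, <+0, +5>, <+2, +7>, <+4, +9>, <+6, +11>. These grow by <+2, +2> each step.
step 7: <10, 39> + <+8, +13> → <18, 52>
step 8: <18, 52> + <+10, +15> → <28, 67>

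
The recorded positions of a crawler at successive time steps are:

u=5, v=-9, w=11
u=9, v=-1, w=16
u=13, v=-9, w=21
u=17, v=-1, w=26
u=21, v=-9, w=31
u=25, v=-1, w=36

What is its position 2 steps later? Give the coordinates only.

u=33, v=-1, w=46

The u coordinate changes by +4 each step, so at step 7 it is 5 + 7·(4) = 33.
The v coordinate repeats the cycle [-9, -1] with period 2; step 7 mod 2 = 1, giving -1.
The w coordinate changes by +5 each step, so at step 7 it is 11 + 7·(5) = 46.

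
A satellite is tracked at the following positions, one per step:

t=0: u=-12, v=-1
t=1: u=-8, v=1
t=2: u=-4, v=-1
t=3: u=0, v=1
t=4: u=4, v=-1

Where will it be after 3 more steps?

u=16, v=1

The u coordinate changes by +4 each step, so at step 7 it is -12 + 7·(4) = 16.
The v coordinate repeats the cycle [-1, 1] with period 2; step 7 mod 2 = 1, giving 1.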